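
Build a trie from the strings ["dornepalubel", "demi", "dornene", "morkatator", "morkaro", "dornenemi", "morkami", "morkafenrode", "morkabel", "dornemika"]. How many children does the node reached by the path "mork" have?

The children of the "mork" node are the distinct next characters among strings starting with "mork".
Distinct next characters after "mork": a.
That node has 1 child edge.

1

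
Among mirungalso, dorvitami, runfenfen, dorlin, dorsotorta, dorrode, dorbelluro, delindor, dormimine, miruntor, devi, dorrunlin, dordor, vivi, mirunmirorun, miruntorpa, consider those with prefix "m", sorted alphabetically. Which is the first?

mirungalso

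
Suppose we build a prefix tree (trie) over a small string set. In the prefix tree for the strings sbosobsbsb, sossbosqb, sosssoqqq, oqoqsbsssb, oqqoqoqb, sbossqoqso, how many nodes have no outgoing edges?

A leaf is a node with no children — equivalently, the end of a word that is not a proper prefix of any other stored word.
Those words: "oqoqsbsssb", "oqqoqoqb", "sbosobsbsb", "sbossqoqso", "sossbosqb", "sosssoqqq"
Leaf count: 6

6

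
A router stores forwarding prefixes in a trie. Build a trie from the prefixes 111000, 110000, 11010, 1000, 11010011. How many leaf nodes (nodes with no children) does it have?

4

Leaves are exactly the stored words that no other stored word extends.
Those words: "1000", "110000", "11010011", "111000"
Leaf count: 4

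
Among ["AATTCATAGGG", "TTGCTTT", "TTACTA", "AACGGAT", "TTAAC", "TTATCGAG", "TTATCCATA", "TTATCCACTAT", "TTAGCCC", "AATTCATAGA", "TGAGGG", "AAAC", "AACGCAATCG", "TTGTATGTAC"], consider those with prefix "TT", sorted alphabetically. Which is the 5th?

Words with prefix "TT", in lexicographic order: "TTAAC", "TTACTA", "TTAGCCC", "TTATCCACTAT", "TTATCCATA", "TTATCGAG", "TTGCTTT", "TTGTATGTAC"
The 5th is TTATCCATA.

TTATCCATA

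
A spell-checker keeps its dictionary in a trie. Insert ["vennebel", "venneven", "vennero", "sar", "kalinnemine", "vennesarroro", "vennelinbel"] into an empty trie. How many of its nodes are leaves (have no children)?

Leaves are exactly the stored words that no other stored word extends.
Those words: "kalinnemine", "sar", "vennebel", "vennelinbel", "vennero", "vennesarroro", "venneven"
Leaf count: 7

7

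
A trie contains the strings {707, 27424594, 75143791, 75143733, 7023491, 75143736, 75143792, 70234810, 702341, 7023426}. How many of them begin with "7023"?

Walk to "7023"; the words in its subtree are exactly those with that prefix.
Words under "7023": 702341, 7023426, 70234810, 7023491
Count: 4

4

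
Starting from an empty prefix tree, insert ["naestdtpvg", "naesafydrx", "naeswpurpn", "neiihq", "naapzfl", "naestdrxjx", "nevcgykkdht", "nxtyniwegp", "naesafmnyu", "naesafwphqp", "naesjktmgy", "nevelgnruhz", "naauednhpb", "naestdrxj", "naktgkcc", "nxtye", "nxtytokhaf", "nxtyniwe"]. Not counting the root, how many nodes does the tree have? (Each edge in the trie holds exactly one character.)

97

For each word, the new-node count is its length minus the longest prefix already in the trie:
  "naestdtpvg" → 10 new (n, a, e, s, t, d, t, p, v, g)
  "naesafydrx" → prefix "naes" already present; 6 new (a, f, y, d, r, x)
  "naeswpurpn" → prefix "naes" already present; 6 new (w, p, u, r, p, n)
  "neiihq" → prefix "n" already present; 5 new (e, i, i, h, q)
  "naapzfl" → prefix "na" already present; 5 new (a, p, z, f, l)
  "naestdrxjx" → prefix "naestd" already present; 4 new (r, x, j, x)
  "nevcgykkdht" → prefix "ne" already present; 9 new (v, c, g, y, k, k, d, h, t)
  "nxtyniwegp" → prefix "n" already present; 9 new (x, t, y, n, i, w, e, g, p)
  "naesafmnyu" → prefix "naesaf" already present; 4 new (m, n, y, u)
  "naesafwphqp" → prefix "naesaf" already present; 5 new (w, p, h, q, p)
  "naesjktmgy" → prefix "naes" already present; 6 new (j, k, t, m, g, y)
  "nevelgnruhz" → prefix "nev" already present; 8 new (e, l, g, n, r, u, h, z)
  "naauednhpb" → prefix "naa" already present; 7 new (u, e, d, n, h, p, b)
  "naestdrxj" → prefix "naestdrxj" already present; 0 new (none)
  "naktgkcc" → prefix "na" already present; 6 new (k, t, g, k, c, c)
  "nxtye" → prefix "nxty" already present; 1 new (e)
  "nxtytokhaf" → prefix "nxty" already present; 6 new (t, o, k, h, a, f)
  "nxtyniwe" → prefix "nxtyniwe" already present; 0 new (none)
Total nodes = 10 + 6 + 6 + 5 + 5 + 4 + 9 + 9 + 4 + 5 + 6 + 8 + 7 + 0 + 6 + 1 + 6 + 0 = 97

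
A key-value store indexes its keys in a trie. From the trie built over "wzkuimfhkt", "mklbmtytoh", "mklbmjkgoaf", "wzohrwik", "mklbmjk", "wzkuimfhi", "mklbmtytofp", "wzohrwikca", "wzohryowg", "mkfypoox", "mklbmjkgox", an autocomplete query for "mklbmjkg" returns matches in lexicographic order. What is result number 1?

Words with prefix "mklbmjkg", in lexicographic order: "mklbmjkgoaf", "mklbmjkgox"
Position 1: mklbmjkgoaf

mklbmjkgoaf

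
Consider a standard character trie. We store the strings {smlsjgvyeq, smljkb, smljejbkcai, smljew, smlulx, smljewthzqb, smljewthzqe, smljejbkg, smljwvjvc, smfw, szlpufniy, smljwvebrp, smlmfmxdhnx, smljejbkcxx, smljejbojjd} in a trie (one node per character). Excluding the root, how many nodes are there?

64

Count nodes per top-level branch (shared prefixes stored once):
  's'-branch (smfw, smljejbkcai, smljejbkcxx, smljejbkg, smljejbojjd, smljew, smljewthzqb, smljewthzqe, smljkb, smljwvebrp, smljwvjvc, smlmfmxdhnx, smlsjgvyeq, smlulx, szlpufniy): 64 nodes
Sum: 64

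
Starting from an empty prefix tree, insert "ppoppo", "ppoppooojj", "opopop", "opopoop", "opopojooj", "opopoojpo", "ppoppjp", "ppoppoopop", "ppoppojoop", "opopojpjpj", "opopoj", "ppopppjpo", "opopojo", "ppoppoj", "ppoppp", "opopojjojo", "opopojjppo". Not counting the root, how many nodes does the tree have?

49

For each word, the new-node count is its length minus the longest prefix already in the trie:
  "ppoppo" → 6 new (p, p, o, p, p, o)
  "ppoppooojj" → prefix "ppoppo" already present; 4 new (o, o, j, j)
  "opopop" → 6 new (o, p, o, p, o, p)
  "opopoop" → prefix "opopo" already present; 2 new (o, p)
  "opopojooj" → prefix "opopo" already present; 4 new (j, o, o, j)
  "opopoojpo" → prefix "opopoo" already present; 3 new (j, p, o)
  "ppoppjp" → prefix "ppopp" already present; 2 new (j, p)
  "ppoppoopop" → prefix "ppoppoo" already present; 3 new (p, o, p)
  "ppoppojoop" → prefix "ppoppo" already present; 4 new (j, o, o, p)
  "opopojpjpj" → prefix "opopoj" already present; 4 new (p, j, p, j)
  "opopoj" → prefix "opopoj" already present; 0 new (none)
  "ppopppjpo" → prefix "ppopp" already present; 4 new (p, j, p, o)
  "opopojo" → prefix "opopojo" already present; 0 new (none)
  "ppoppoj" → prefix "ppoppoj" already present; 0 new (none)
  "ppoppp" → prefix "ppoppp" already present; 0 new (none)
  "opopojjojo" → prefix "opopoj" already present; 4 new (j, o, j, o)
  "opopojjppo" → prefix "opopojj" already present; 3 new (p, p, o)
Total nodes = 6 + 4 + 6 + 2 + 4 + 3 + 2 + 3 + 4 + 4 + 0 + 4 + 0 + 0 + 0 + 4 + 3 = 49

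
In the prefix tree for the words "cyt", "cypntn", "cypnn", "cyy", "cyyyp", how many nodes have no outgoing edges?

4

Leaves are exactly the stored words that no other stored word extends.
Those words: "cypnn", "cypntn", "cyt", "cyyyp"
Leaf count: 4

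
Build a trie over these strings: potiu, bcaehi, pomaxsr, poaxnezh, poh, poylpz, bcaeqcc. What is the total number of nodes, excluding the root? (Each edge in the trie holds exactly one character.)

Insert word by word; a character creates a node only if that edge doesn't already exist:
  "potiu" → 5 new (p, o, t, i, u)
  "bcaehi" → 6 new (b, c, a, e, h, i)
  "pomaxsr" → prefix "po" already present; 5 new (m, a, x, s, r)
  "poaxnezh" → prefix "po" already present; 6 new (a, x, n, e, z, h)
  "poh" → prefix "po" already present; 1 new (h)
  "poylpz" → prefix "po" already present; 4 new (y, l, p, z)
  "bcaeqcc" → prefix "bcae" already present; 3 new (q, c, c)
Total nodes = 5 + 6 + 5 + 6 + 1 + 4 + 3 = 30

30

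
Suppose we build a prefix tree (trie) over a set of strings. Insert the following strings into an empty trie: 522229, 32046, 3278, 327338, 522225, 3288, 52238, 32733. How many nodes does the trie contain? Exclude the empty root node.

21

Count nodes per top-level branch (shared prefixes stored once):
  '3'-branch (32046, 32733, 327338, 3278, 3288): 12 nodes
  '5'-branch (522225, 522229, 52238): 9 nodes
Sum: 21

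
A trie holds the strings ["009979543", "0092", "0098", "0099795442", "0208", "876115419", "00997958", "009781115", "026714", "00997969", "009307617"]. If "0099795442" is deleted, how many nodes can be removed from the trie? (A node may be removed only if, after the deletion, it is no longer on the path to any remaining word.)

Walk "0099795442" from the leaf back toward the root, removing each node that no remaining word uses.
The suffix "42" (2 nodes) is used only by "0099795442"; the node for "00997954" still has the child "3", so pruning stops there.
Nodes removed: 2

2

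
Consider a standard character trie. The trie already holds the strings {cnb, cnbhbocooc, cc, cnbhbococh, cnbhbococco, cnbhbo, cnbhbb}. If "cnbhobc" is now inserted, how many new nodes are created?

Walking "cnbhobc" from the root, the first 4 characters ("cnbh") follow existing edges; "o" is the first miss.
So 7 − 4 = 3 new nodes.

3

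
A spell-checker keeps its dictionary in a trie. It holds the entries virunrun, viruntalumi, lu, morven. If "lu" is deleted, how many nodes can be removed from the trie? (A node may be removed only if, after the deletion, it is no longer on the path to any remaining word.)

After clearing the end-marker at "lu", prune upward until reaching a node still needed by another word.
No other word shares any prefix with "lu", so all 2 of its nodes go.
Nodes removed: 2

2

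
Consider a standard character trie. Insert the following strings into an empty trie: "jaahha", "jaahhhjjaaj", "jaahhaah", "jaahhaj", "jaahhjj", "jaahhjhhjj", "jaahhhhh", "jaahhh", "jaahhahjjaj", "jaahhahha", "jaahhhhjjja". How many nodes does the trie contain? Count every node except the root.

34

For each word, the new-node count is its length minus the longest prefix already in the trie:
  "jaahha" → 6 new (j, a, a, h, h, a)
  "jaahhhjjaaj" → prefix "jaahh" already present; 6 new (h, j, j, a, a, j)
  "jaahhaah" → prefix "jaahha" already present; 2 new (a, h)
  "jaahhaj" → prefix "jaahha" already present; 1 new (j)
  "jaahhjj" → prefix "jaahh" already present; 2 new (j, j)
  "jaahhjhhjj" → prefix "jaahhj" already present; 4 new (h, h, j, j)
  "jaahhhhh" → prefix "jaahhh" already present; 2 new (h, h)
  "jaahhh" → prefix "jaahhh" already present; 0 new (none)
  "jaahhahjjaj" → prefix "jaahha" already present; 5 new (h, j, j, a, j)
  "jaahhahha" → prefix "jaahhah" already present; 2 new (h, a)
  "jaahhhhjjja" → prefix "jaahhhh" already present; 4 new (j, j, j, a)
Total nodes = 6 + 6 + 2 + 1 + 2 + 4 + 2 + 0 + 5 + 2 + 4 = 34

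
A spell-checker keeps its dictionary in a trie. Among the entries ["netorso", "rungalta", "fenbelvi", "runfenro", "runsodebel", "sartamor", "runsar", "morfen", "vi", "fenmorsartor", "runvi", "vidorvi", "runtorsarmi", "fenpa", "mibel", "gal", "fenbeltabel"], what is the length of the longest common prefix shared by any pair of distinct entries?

Look for the deepest trie node that still has at least two words in its subtree.
e.g. "fenbeltabel" and "fenbelvi" share the prefix "fenbel" of length 6; no pair shares a longer one.
Longest shared-prefix length: 6

6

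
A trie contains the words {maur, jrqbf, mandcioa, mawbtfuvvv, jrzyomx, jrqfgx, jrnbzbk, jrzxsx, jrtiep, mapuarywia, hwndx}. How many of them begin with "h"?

Filter for entries beginning with "h":
Matches: "hwndx"
Count: 1

1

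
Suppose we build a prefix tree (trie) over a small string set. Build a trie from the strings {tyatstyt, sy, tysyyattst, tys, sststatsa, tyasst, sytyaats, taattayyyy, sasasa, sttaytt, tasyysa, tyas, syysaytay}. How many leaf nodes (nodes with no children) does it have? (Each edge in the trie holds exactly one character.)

10

Leaves are exactly the stored words that no other stored word extends.
Those words: "sasasa", "sststatsa", "sttaytt", "sytyaats", "syysaytay", "taattayyyy", "tasyysa", "tyasst", "tyatstyt", "tysyyattst"
Leaf count: 10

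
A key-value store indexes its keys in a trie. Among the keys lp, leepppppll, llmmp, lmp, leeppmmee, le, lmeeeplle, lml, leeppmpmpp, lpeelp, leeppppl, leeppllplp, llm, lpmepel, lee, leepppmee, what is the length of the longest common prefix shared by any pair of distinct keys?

Equivalently: take the maximum, over all pairs, of their longest common prefix length.
e.g. "leeppppl" and "leepppppll" share the prefix "leepppp" of length 7; no pair shares a longer one.
Longest shared-prefix length: 7

7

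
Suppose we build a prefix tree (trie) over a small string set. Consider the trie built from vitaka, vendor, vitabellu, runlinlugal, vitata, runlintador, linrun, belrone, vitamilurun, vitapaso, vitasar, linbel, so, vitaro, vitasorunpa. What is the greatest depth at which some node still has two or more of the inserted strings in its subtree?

6

Look for the deepest trie node that still has at least two words in its subtree.
e.g. "runlinlugal" and "runlintador" share the prefix "runlin" of length 6; no pair shares a longer one.
Longest shared-prefix length: 6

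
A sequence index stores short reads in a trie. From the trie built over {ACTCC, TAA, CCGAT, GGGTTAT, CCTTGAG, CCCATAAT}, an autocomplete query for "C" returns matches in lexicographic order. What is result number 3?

CCTTGAG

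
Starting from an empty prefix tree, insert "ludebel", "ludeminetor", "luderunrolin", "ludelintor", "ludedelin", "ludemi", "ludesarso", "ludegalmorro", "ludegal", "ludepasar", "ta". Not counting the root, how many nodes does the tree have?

53

Count nodes per top-level branch (shared prefixes stored once):
  'l'-branch (ludebel, ludedelin, ludegal, ludegalmorro, ludelintor, ludemi, ludeminetor, ludepasar, luderunrolin, ludesarso): 51 nodes
  't'-branch (ta): 2 nodes
Sum: 53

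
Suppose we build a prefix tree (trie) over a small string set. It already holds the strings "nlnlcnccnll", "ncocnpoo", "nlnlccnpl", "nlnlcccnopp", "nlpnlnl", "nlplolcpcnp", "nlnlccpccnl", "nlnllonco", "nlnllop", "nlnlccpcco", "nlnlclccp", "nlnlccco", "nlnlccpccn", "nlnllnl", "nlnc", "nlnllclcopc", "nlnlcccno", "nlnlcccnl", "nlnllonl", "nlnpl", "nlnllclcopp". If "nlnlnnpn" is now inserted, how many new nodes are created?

"nlnl" is already a path in the trie; the remaining "nnpn" must be added.
Each of the 4 remaining characters creates one node.

4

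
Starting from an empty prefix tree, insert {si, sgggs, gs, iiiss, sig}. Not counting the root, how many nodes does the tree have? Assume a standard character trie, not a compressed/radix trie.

14

Count nodes per top-level branch (shared prefixes stored once):
  'g'-branch (gs): 2 nodes
  'i'-branch (iiiss): 5 nodes
  's'-branch (sgggs, si, sig): 7 nodes
Sum: 14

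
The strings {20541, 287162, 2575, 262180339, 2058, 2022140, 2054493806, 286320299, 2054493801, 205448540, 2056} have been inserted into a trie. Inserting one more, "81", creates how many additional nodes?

2

No existing word starts with "8", so every character of "81" needs a new node.
2 − 0 = 2 new nodes.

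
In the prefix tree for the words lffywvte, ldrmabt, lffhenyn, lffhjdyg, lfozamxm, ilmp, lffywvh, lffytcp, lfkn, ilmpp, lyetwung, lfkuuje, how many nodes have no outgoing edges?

11

Leaves are exactly the stored words that no other stored word extends.
Those words: "ilmpp", "ldrmabt", "lffhenyn", "lffhjdyg", "lffytcp", "lffywvh", "lffywvte", "lfkn", "lfkuuje", "lfozamxm", "lyetwung"
Leaf count: 11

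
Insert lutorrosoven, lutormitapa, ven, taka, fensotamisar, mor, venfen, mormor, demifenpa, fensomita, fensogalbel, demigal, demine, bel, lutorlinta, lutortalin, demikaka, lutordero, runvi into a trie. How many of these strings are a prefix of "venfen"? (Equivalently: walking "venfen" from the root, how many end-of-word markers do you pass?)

2

Walk "venfen" from the root; an end-of-word marker is hit whenever a stored word is a prefix of "venfen".
Prefixes of the query that are stored words: "ven", "venfen"
Count: 2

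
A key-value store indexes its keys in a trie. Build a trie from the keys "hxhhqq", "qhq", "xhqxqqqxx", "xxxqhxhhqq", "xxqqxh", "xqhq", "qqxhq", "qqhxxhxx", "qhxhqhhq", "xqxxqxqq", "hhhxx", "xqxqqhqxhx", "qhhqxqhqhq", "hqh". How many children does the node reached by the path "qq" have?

Walk "qq" from the root, arriving at one node.
Distinct next characters after "qq": h, x.
That node has 2 child edges.

2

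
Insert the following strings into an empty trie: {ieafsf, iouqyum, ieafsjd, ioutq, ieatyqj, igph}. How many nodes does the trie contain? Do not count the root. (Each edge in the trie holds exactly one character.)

23

Insert word by word; a character creates a node only if that edge doesn't already exist:
  "ieafsf" → 6 new (i, e, a, f, s, f)
  "iouqyum" → prefix "i" already present; 6 new (o, u, q, y, u, m)
  "ieafsjd" → prefix "ieafs" already present; 2 new (j, d)
  "ioutq" → prefix "iou" already present; 2 new (t, q)
  "ieatyqj" → prefix "iea" already present; 4 new (t, y, q, j)
  "igph" → prefix "i" already present; 3 new (g, p, h)
Total nodes = 6 + 6 + 2 + 2 + 4 + 3 = 23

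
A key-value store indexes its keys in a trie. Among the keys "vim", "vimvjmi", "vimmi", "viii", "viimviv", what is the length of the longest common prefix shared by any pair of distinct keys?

3

The deepest shared node is where two words last agree before diverging.
e.g. "viii" and "viimviv" share the prefix "vii" of length 3; no pair shares a longer one.
Longest shared-prefix length: 3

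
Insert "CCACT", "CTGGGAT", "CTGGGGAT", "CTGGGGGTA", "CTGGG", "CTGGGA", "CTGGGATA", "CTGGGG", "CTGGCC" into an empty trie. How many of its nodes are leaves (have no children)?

A leaf is a node with no children — equivalently, the end of a word that is not a proper prefix of any other stored word.
Those words: "CCACT", "CTGGCC", "CTGGGATA", "CTGGGGAT", "CTGGGGGTA"
Leaf count: 5

5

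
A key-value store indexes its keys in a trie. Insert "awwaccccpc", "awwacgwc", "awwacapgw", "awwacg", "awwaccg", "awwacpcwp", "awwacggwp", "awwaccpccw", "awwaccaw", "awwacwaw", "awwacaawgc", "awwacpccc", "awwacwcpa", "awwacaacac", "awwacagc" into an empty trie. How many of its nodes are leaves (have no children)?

14

A leaf is a node with no children — equivalently, the end of a word that is not a proper prefix of any other stored word.
Those words: "awwacaacac", "awwacaawgc", "awwacagc", "awwacapgw", "awwaccaw", "awwaccccpc", "awwaccg", "awwaccpccw", "awwacggwp", "awwacgwc", "awwacpccc", "awwacpcwp", "awwacwaw", "awwacwcpa"
Leaf count: 14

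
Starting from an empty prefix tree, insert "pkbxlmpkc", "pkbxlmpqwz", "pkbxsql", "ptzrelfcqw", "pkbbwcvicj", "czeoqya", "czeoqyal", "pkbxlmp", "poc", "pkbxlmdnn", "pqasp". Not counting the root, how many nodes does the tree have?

For each word, the new-node count is its length minus the longest prefix already in the trie:
  "pkbxlmpkc" → 9 new (p, k, b, x, l, m, p, k, c)
  "pkbxlmpqwz" → prefix "pkbxlmp" already present; 3 new (q, w, z)
  "pkbxsql" → prefix "pkbx" already present; 3 new (s, q, l)
  "ptzrelfcqw" → prefix "p" already present; 9 new (t, z, r, e, l, f, c, q, w)
  "pkbbwcvicj" → prefix "pkb" already present; 7 new (b, w, c, v, i, c, j)
  "czeoqya" → 7 new (c, z, e, o, q, y, a)
  "czeoqyal" → prefix "czeoqya" already present; 1 new (l)
  "pkbxlmp" → prefix "pkbxlmp" already present; 0 new (none)
  "poc" → prefix "p" already present; 2 new (o, c)
  "pkbxlmdnn" → prefix "pkbxlm" already present; 3 new (d, n, n)
  "pqasp" → prefix "p" already present; 4 new (q, a, s, p)
Total nodes = 9 + 3 + 3 + 9 + 7 + 7 + 1 + 0 + 2 + 3 + 4 = 48

48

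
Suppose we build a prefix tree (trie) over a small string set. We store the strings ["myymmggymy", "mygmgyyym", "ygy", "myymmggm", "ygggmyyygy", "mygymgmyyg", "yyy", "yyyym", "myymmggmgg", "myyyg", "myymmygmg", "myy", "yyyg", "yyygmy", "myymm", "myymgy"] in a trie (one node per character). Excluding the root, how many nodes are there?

Trace insertions, counting only characters that open a new branch:
  "myymmggymy" → 10 new (m, y, y, m, m, g, g, y, m, y)
  "mygmgyyym" → prefix "my" already present; 7 new (g, m, g, y, y, y, m)
  "ygy" → 3 new (y, g, y)
  "myymmggm" → prefix "myymmgg" already present; 1 new (m)
  "ygggmyyygy" → prefix "yg" already present; 8 new (g, g, m, y, y, y, g, y)
  "mygymgmyyg" → prefix "myg" already present; 7 new (y, m, g, m, y, y, g)
  "yyy" → prefix "y" already present; 2 new (y, y)
  "yyyym" → prefix "yyy" already present; 2 new (y, m)
  "myymmggmgg" → prefix "myymmggm" already present; 2 new (g, g)
  "myyyg" → prefix "myy" already present; 2 new (y, g)
  "myymmygmg" → prefix "myymm" already present; 4 new (y, g, m, g)
  "myy" → prefix "myy" already present; 0 new (none)
  "yyyg" → prefix "yyy" already present; 1 new (g)
  "yyygmy" → prefix "yyyg" already present; 2 new (m, y)
  "myymm" → prefix "myymm" already present; 0 new (none)
  "myymgy" → prefix "myym" already present; 2 new (g, y)
Total nodes = 10 + 7 + 3 + 1 + 8 + 7 + 2 + 2 + 2 + 2 + 4 + 0 + 1 + 2 + 0 + 2 = 53

53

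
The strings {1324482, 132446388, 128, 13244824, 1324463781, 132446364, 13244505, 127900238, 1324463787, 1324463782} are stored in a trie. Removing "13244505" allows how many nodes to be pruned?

Walk "13244505" from the leaf back toward the root, removing each node that no remaining word uses.
The suffix "505" (3 nodes) is used only by "13244505"; the node for "13244" still has the child "8", so pruning stops there.
Nodes removed: 3

3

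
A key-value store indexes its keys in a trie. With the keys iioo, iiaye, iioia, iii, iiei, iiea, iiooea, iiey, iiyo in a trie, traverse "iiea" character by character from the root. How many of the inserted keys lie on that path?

1

Traverse "iiea" character by character; count nodes along the way that are marked as word ends.
Prefixes of the query that are stored words: "iiea"
Count: 1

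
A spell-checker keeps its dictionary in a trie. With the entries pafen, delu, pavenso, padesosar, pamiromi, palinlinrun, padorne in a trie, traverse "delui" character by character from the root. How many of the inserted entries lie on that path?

1

Check each prefix of "delui" against the stored set — each match is an end-marker on the path.
Prefixes of the query that are stored words: "delu"
Count: 1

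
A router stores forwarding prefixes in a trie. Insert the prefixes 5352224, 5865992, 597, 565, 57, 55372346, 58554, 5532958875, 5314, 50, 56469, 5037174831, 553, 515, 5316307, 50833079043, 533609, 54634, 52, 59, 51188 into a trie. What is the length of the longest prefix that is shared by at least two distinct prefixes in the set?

3

Look for the deepest trie node that still has at least two words in its subtree.
"5314" and "5316307" agree on "531" (3 characters) before diverging; nothing deeper is shared.
Longest shared-prefix length: 3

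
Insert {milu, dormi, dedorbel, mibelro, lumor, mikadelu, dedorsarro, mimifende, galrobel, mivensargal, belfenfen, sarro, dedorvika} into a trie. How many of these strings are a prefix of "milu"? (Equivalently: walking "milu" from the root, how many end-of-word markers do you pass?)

Traverse "milu" character by character; count nodes along the way that are marked as word ends.
Prefixes of the query that are stored words: "milu"
Count: 1

1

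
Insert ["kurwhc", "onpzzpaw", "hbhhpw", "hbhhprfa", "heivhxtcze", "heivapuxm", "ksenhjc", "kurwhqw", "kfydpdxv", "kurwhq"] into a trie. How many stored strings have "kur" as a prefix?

3

Traverse to the node for "kur", then collect every word in that subtree.
Words under "kur": kurwhc, kurwhq, kurwhqw
Count: 3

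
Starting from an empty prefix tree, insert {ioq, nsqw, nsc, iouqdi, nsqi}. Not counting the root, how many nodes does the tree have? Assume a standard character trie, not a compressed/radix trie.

For each word, the new-node count is its length minus the longest prefix already in the trie:
  "ioq" → 3 new (i, o, q)
  "nsqw" → 4 new (n, s, q, w)
  "nsc" → prefix "ns" already present; 1 new (c)
  "iouqdi" → prefix "io" already present; 4 new (u, q, d, i)
  "nsqi" → prefix "nsq" already present; 1 new (i)
Total nodes = 3 + 4 + 1 + 4 + 1 = 13

13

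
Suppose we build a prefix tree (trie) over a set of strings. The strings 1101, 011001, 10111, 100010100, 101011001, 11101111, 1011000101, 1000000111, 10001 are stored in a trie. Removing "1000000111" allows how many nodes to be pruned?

After clearing the end-marker at "1000000111", prune upward until reaching a node still needed by another word.
The suffix "000111" (6 nodes) is used only by "1000000111"; the node for "1000" still has the child "1", so pruning stops there.
Nodes removed: 6

6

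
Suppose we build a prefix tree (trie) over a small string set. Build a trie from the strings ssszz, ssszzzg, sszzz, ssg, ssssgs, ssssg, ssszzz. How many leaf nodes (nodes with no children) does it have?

A leaf is a node with no children — equivalently, the end of a word that is not a proper prefix of any other stored word.
Those words: "ssg", "ssssgs", "ssszzzg", "sszzz"
Leaf count: 4

4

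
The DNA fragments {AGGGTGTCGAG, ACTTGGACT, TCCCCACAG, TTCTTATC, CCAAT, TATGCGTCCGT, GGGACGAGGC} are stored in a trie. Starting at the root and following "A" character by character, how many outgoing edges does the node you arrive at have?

2

Walk "A" from the root, arriving at one node.
Distinct next characters after "A": C, G.
That node has 2 child edges.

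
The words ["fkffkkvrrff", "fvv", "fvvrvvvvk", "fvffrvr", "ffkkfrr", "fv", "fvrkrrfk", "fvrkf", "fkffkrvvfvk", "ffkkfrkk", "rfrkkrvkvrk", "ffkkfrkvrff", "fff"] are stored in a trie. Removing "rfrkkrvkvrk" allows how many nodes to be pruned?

A node on "rfrkkrvkvrk"'s path can go only if nothing else ends at it or branches off below it.
No other word shares any prefix with "rfrkkrvkvrk", so all 11 of its nodes go.
Nodes removed: 11

11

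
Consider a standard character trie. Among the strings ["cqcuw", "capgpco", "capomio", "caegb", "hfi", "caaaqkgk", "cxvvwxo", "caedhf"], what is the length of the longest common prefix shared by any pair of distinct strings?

Equivalently: take the maximum, over all pairs, of their longest common prefix length.
"caedhf" and "caegb" agree on "cae" (3 characters) before diverging; nothing deeper is shared.
Longest shared-prefix length: 3

3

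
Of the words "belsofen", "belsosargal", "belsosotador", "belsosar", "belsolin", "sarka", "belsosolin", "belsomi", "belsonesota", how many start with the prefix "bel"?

Filter for entries beginning with "bel":
Words under "bel": belsofen, belsolin, belsomi, belsonesota, belsosar, belsosargal, belsosolin, belsosotador
Count: 8

8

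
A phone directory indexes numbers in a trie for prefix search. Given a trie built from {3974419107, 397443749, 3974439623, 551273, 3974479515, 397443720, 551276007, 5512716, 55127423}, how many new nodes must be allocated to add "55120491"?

4

Walking "55120491" from the root, the first 4 characters ("5512") follow existing edges; "0" is the first miss.
New nodes needed: |"55120491"| − 4 = 8 − 4 = 4.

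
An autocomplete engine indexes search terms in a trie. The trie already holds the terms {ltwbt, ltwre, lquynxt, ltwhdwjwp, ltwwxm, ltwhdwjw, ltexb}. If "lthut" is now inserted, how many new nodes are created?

3

The longest prefix of "lthut" already in the trie is "lt" (length 2).
So 5 − 2 = 3 new nodes.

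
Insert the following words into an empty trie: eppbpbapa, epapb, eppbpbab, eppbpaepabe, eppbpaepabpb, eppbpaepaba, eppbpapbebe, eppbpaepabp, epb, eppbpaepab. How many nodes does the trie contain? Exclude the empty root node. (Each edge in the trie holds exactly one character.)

28

Insert word by word; a character creates a node only if that edge doesn't already exist:
  "eppbpbapa" → 9 new (e, p, p, b, p, b, a, p, a)
  "epapb" → prefix "ep" already present; 3 new (a, p, b)
  "eppbpbab" → prefix "eppbpba" already present; 1 new (b)
  "eppbpaepabe" → prefix "eppbp" already present; 6 new (a, e, p, a, b, e)
  "eppbpaepabpb" → prefix "eppbpaepab" already present; 2 new (p, b)
  "eppbpaepaba" → prefix "eppbpaepab" already present; 1 new (a)
  "eppbpapbebe" → prefix "eppbpa" already present; 5 new (p, b, e, b, e)
  "eppbpaepabp" → prefix "eppbpaepabp" already present; 0 new (none)
  "epb" → prefix "ep" already present; 1 new (b)
  "eppbpaepab" → prefix "eppbpaepab" already present; 0 new (none)
Total nodes = 9 + 3 + 1 + 6 + 2 + 1 + 5 + 0 + 1 + 0 = 28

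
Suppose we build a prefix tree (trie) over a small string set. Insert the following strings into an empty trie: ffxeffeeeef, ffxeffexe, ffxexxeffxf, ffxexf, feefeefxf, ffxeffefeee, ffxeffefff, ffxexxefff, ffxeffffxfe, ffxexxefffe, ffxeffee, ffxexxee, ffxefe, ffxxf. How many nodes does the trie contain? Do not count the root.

46

Count nodes per top-level branch (shared prefixes stored once):
  'f'-branch (feefeefxf, ffxefe, ffxeffee, ffxeffeeeef, ffxeffefeee, ffxeffefff, ffxeffexe, ffxeffffxfe, ffxexf, ffxexxee, ffxexxefff, ffxexxefffe, ffxexxeffxf, ffxxf): 46 nodes
Sum: 46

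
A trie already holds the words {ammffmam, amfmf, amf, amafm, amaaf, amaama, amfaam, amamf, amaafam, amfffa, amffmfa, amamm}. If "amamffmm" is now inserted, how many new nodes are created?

3

Walking "amamffmm" from the root, the first 5 characters ("amamf") follow existing edges; "f" is the first miss.
So 8 − 5 = 3 new nodes.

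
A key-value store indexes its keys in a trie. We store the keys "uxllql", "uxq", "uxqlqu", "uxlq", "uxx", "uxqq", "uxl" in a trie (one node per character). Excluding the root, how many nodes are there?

13

Count nodes per top-level branch (shared prefixes stored once):
  'u'-branch (uxl, uxllql, uxlq, uxq, uxqlqu, uxqq, uxx): 13 nodes
Sum: 13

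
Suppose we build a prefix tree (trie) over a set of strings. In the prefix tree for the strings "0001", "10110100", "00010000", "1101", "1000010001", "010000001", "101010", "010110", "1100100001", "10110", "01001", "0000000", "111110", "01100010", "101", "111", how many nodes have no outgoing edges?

12

A leaf is a node with no children — equivalently, the end of a word that is not a proper prefix of any other stored word.
Those words: "0000000", "00010000", "010000001", "01001", "010110", "01100010", "1000010001", "101010", "10110100", "1100100001", "1101", "111110"
Leaf count: 12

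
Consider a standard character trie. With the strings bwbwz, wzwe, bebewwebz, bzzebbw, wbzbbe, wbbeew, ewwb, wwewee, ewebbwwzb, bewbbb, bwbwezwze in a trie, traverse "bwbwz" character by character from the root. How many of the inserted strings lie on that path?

Check each prefix of "bwbwz" against the stored set — each match is an end-marker on the path.
Prefixes of the query that are stored words: "bwbwz"
Count: 1

1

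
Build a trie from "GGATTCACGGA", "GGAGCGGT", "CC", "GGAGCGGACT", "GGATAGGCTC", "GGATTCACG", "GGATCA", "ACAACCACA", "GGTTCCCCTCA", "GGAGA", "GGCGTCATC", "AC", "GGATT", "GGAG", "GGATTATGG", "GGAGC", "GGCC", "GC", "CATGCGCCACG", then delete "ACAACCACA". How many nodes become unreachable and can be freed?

After clearing the end-marker at "ACAACCACA", prune upward until reaching a node still needed by another word.
The suffix "AACCACA" (7 nodes) is used only by "ACAACCACA"; "AC" is itself a stored word, so pruning stops there.
Nodes removed: 7

7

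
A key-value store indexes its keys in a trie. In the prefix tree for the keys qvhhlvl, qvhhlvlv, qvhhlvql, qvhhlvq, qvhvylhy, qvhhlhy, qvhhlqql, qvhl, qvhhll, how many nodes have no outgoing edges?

Leaves are exactly the stored words that no other stored word extends.
Those words: "qvhhlhy", "qvhhll", "qvhhlqql", "qvhhlvlv", "qvhhlvql", "qvhl", "qvhvylhy"
Leaf count: 7

7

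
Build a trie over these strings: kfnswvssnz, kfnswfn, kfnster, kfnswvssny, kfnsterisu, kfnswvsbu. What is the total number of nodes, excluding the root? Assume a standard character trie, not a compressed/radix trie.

Count nodes per top-level branch (shared prefixes stored once):
  'k'-branch (kfnster, kfnsterisu, kfnswfn, kfnswvsbu, kfnswvssny, kfnswvssnz): 21 nodes
Sum: 21

21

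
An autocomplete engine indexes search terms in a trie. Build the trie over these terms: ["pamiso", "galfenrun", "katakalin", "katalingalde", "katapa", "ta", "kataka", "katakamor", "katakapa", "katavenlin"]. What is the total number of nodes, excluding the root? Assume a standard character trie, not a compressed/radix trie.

Trace insertions, counting only characters that open a new branch:
  "pamiso" → 6 new (p, a, m, i, s, o)
  "galfenrun" → 9 new (g, a, l, f, e, n, r, u, n)
  "katakalin" → 9 new (k, a, t, a, k, a, l, i, n)
  "katalingalde" → prefix "kata" already present; 8 new (l, i, n, g, a, l, d, e)
  "katapa" → prefix "kata" already present; 2 new (p, a)
  "ta" → 2 new (t, a)
  "kataka" → prefix "kataka" already present; 0 new (none)
  "katakamor" → prefix "kataka" already present; 3 new (m, o, r)
  "katakapa" → prefix "kataka" already present; 2 new (p, a)
  "katavenlin" → prefix "kata" already present; 6 new (v, e, n, l, i, n)
Total nodes = 6 + 9 + 9 + 8 + 2 + 2 + 0 + 3 + 2 + 6 = 47

47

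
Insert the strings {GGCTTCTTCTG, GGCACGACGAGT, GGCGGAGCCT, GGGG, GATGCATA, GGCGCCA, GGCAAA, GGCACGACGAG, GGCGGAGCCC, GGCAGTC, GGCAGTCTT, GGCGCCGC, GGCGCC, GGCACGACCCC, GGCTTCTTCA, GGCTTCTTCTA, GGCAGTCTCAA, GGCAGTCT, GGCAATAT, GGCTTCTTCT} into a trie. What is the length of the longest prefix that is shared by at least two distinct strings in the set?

11

The deepest shared node is where two words last agree before diverging.
"GGCACGACGAG" and "GGCACGACGAGT" agree on "GGCACGACGAG" (11 characters) before diverging; nothing deeper is shared.
Longest shared-prefix length: 11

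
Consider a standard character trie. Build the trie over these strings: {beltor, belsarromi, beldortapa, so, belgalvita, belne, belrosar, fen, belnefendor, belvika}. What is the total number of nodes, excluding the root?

Trace insertions, counting only characters that open a new branch:
  "beltor" → 6 new (b, e, l, t, o, r)
  "belsarromi" → prefix "bel" already present; 7 new (s, a, r, r, o, m, i)
  "beldortapa" → prefix "bel" already present; 7 new (d, o, r, t, a, p, a)
  "so" → 2 new (s, o)
  "belgalvita" → prefix "bel" already present; 7 new (g, a, l, v, i, t, a)
  "belne" → prefix "bel" already present; 2 new (n, e)
  "belrosar" → prefix "bel" already present; 5 new (r, o, s, a, r)
  "fen" → 3 new (f, e, n)
  "belnefendor" → prefix "belne" already present; 6 new (f, e, n, d, o, r)
  "belvika" → prefix "bel" already present; 4 new (v, i, k, a)
Total nodes = 6 + 7 + 7 + 2 + 7 + 2 + 5 + 3 + 6 + 4 = 49

49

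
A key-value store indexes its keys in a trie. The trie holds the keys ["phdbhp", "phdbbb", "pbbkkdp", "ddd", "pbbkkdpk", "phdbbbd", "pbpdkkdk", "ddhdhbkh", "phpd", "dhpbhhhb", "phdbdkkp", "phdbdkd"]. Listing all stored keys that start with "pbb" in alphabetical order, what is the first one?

Words with prefix "pbb", in lexicographic order: "pbbkkdp", "pbbkkdpk"
The 1st is pbbkkdp.

pbbkkdp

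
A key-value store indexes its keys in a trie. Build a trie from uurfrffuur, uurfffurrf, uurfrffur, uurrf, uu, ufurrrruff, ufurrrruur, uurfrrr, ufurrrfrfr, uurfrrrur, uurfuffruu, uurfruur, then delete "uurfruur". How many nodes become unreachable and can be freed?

3

Walk "uurfruur" from the leaf back toward the root, removing each node that no remaining word uses.
The suffix "uur" (3 nodes) is used only by "uurfruur"; the node for "uurfr" still has the child "f", so pruning stops there.
Nodes removed: 3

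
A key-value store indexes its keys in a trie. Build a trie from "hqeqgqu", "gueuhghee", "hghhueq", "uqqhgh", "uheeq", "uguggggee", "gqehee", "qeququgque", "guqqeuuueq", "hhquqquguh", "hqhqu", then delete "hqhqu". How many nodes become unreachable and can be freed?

3

A node on "hqhqu"'s path can go only if nothing else ends at it or branches off below it.
The suffix "hqu" (3 nodes) is used only by "hqhqu"; the node for "hq" still has the child "e", so pruning stops there.
Nodes removed: 3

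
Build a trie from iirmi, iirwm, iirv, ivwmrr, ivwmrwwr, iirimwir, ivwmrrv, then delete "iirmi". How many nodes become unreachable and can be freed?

After clearing the end-marker at "iirmi", prune upward until reaching a node still needed by another word.
The suffix "mi" (2 nodes) is used only by "iirmi"; the node for "iir" still has the child "w", so pruning stops there.
Nodes removed: 2

2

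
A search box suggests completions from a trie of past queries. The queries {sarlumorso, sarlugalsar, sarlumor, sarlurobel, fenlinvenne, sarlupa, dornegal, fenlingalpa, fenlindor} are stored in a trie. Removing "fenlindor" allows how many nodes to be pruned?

A node on "fenlindor"'s path can go only if nothing else ends at it or branches off below it.
The suffix "dor" (3 nodes) is used only by "fenlindor"; the node for "fenlin" still has the child "v", so pruning stops there.
Nodes removed: 3

3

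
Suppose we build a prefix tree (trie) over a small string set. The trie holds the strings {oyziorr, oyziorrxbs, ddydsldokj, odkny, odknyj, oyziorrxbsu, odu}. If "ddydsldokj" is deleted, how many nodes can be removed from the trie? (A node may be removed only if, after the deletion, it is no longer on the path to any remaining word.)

Walk "ddydsldokj" from the leaf back toward the root, removing each node that no remaining word uses.
No other word shares any prefix with "ddydsldokj", so all 10 of its nodes go.
Nodes removed: 10

10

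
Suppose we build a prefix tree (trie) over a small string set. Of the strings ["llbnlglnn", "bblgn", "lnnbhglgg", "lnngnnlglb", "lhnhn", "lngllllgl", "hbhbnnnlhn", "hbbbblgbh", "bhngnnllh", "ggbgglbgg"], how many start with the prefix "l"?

Walk to "l"; the words in its subtree are exactly those with that prefix.
Words under "l": lhnhn, llbnlglnn, lngllllgl, lnnbhglgg, lnngnnlglb
Count: 5

5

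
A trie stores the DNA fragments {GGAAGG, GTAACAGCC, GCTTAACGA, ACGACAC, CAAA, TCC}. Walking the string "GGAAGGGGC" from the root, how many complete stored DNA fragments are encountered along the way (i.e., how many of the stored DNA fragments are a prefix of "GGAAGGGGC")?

1

Traverse "GGAAGGGGC" character by character; count nodes along the way that are marked as word ends.
Prefixes of the query that are stored words: "GGAAGG"
Count: 1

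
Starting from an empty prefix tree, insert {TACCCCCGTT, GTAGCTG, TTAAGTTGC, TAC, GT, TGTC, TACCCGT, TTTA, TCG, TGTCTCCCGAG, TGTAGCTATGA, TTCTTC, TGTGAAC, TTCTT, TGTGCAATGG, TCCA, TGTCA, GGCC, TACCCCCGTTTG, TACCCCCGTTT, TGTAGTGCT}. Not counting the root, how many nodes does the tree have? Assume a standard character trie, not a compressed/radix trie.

75

Trace insertions, counting only characters that open a new branch:
  "TACCCCCGTT" → 10 new (T, A, C, C, C, C, C, G, T, T)
  "GTAGCTG" → 7 new (G, T, A, G, C, T, G)
  "TTAAGTTGC" → prefix "T" already present; 8 new (T, A, A, G, T, T, G, C)
  "TAC" → prefix "TAC" already present; 0 new (none)
  "GT" → prefix "GT" already present; 0 new (none)
  "TGTC" → prefix "T" already present; 3 new (G, T, C)
  "TACCCGT" → prefix "TACCC" already present; 2 new (G, T)
  "TTTA" → prefix "TT" already present; 2 new (T, A)
  "TCG" → prefix "T" already present; 2 new (C, G)
  "TGTCTCCCGAG" → prefix "TGTC" already present; 7 new (T, C, C, C, G, A, G)
  "TGTAGCTATGA" → prefix "TGT" already present; 8 new (A, G, C, T, A, T, G, A)
  "TTCTTC" → prefix "TT" already present; 4 new (C, T, T, C)
  "TGTGAAC" → prefix "TGT" already present; 4 new (G, A, A, C)
  "TTCTT" → prefix "TTCTT" already present; 0 new (none)
  "TGTGCAATGG" → prefix "TGTG" already present; 6 new (C, A, A, T, G, G)
  "TCCA" → prefix "TC" already present; 2 new (C, A)
  "TGTCA" → prefix "TGTC" already present; 1 new (A)
  "GGCC" → prefix "G" already present; 3 new (G, C, C)
  "TACCCCCGTTTG" → prefix "TACCCCCGTT" already present; 2 new (T, G)
  "TACCCCCGTTT" → prefix "TACCCCCGTTT" already present; 0 new (none)
  "TGTAGTGCT" → prefix "TGTAG" already present; 4 new (T, G, C, T)
Total nodes = 10 + 7 + 8 + 0 + 0 + 3 + 2 + 2 + 2 + 7 + 8 + 4 + 4 + 0 + 6 + 2 + 1 + 3 + 2 + 0 + 4 = 75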